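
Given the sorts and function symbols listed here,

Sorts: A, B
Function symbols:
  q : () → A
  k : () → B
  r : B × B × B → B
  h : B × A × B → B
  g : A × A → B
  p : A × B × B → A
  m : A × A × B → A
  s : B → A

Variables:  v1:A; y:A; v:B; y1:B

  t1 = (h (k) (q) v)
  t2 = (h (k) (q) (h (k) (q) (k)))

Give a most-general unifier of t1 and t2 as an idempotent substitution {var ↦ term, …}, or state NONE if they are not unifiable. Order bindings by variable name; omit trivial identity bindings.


{v ↦ (h (k) (q) (k))}


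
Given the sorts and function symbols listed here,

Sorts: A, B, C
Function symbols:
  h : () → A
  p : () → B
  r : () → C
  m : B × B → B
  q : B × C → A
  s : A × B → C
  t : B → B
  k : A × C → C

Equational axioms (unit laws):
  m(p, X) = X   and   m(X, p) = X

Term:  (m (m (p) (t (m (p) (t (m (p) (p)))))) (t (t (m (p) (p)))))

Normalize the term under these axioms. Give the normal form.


1. (m (m (p) (t (m (p) (t (m (p) (p)))))) (t (t (m (p) (p)))))  →  (m (t (m (p) (t (m (p) (p))))) (t (t (m (p) (p)))))
2. (m (t (m (p) (t (m (p) (p))))) (t (t (m (p) (p)))))  →  (m (t (t (m (p) (p)))) (t (t (m (p) (p)))))
3. (m (t (t (m (p) (p)))) (t (t (m (p) (p)))))  →  (m (t (t (p))) (t (t (m (p) (p)))))
4. (m (t (t (p))) (t (t (m (p) (p)))))  →  (m (t (t (p))) (t (t (p))))

normal form = (m (t (t (p))) (t (t (p))))


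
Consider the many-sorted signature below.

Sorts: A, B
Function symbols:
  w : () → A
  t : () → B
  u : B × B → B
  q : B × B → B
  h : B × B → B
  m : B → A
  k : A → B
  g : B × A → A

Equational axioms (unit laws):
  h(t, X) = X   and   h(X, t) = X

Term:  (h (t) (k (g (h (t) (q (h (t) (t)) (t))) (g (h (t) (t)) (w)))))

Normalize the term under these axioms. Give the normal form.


normal form = (k (g (q (t) (t)) (g (t) (w))))

1. (h (t) (k (g (h (t) (q (h (t) (t)) (t))) (g (h (t) (t)) (w)))))  →  (k (g (h (t) (q (h (t) (t)) (t))) (g (h (t) (t)) (w))))
2. (k (g (h (t) (q (h (t) (t)) (t))) (g (h (t) (t)) (w))))  →  (k (g (q (h (t) (t)) (t)) (g (h (t) (t)) (w))))
3. (k (g (q (h (t) (t)) (t)) (g (h (t) (t)) (w))))  →  (k (g (q (t) (t)) (g (h (t) (t)) (w))))
4. (k (g (q (t) (t)) (g (h (t) (t)) (w))))  →  (k (g (q (t) (t)) (g (t) (w))))


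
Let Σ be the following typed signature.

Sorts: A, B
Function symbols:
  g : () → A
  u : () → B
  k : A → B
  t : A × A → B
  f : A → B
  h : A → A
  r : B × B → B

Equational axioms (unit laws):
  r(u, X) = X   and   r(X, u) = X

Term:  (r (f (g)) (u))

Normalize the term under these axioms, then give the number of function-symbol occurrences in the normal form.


1. (r (f (g)) (u))  →  (f (g))
normal form: (f (g))

size = 2


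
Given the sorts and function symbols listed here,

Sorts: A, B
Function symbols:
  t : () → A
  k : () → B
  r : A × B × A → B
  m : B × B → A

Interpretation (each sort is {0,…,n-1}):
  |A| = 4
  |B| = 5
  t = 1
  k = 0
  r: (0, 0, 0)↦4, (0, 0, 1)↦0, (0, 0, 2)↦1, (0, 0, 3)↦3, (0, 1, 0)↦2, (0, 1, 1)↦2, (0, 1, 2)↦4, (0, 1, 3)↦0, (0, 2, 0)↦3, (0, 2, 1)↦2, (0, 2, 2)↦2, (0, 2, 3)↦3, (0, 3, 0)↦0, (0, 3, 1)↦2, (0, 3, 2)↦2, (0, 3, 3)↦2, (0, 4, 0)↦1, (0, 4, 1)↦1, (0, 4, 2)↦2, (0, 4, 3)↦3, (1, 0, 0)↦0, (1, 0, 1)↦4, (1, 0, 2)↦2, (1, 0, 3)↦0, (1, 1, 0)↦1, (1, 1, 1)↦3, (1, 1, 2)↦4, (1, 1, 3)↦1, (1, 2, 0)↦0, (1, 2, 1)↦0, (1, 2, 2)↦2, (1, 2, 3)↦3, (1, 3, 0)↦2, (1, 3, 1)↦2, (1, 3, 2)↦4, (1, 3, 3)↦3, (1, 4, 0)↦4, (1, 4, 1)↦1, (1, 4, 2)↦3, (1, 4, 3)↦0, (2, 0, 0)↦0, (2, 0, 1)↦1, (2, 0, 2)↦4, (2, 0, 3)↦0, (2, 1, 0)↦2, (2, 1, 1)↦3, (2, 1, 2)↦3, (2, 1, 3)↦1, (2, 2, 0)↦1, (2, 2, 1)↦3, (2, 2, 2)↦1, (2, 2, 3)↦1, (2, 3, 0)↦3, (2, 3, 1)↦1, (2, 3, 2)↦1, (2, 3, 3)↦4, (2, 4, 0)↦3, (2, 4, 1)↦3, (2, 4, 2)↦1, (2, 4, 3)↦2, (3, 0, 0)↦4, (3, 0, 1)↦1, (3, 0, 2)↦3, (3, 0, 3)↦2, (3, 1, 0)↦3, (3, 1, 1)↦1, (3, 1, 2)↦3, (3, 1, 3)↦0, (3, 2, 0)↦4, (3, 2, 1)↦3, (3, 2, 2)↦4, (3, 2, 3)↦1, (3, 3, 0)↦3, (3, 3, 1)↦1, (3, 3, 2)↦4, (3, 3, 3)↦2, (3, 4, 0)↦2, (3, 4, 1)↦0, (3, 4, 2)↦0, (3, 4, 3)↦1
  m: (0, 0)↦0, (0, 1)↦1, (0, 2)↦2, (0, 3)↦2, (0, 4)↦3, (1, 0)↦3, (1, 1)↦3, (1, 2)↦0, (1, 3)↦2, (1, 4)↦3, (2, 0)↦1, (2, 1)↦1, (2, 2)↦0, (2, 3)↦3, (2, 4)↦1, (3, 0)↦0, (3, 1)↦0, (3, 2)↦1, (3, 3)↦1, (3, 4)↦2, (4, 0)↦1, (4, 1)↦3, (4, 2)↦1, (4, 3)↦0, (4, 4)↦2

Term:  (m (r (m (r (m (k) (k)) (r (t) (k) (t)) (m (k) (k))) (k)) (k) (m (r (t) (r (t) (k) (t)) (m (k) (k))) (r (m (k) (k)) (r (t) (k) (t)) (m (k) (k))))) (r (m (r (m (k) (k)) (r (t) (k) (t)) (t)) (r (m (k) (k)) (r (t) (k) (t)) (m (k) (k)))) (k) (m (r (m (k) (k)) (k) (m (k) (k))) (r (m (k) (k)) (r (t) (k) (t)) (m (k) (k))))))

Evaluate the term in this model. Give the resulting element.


  k = 0
  k = 0
  (m (k) (k)) = m(0, 0) = 0
  t = 1
  k = 0
  t = 1
  (r (t) (k) (t)) = r(1, 0, 1) = 4
  k = 0
  k = 0
  (m (k) (k)) = m(0, 0) = 0
  (r (m (k) (k)) (r (t) (k) (t)) (m (k) (k))) = r(0, 4, 0) = 1
  k = 0
  (m (r (m (k) (k)) (r (t) (k) (t)) (m (k) (k))) (k)) = m(1, 0) = 3
  k = 0
  t = 1
  t = 1
  k = 0
  t = 1
  (r (t) (k) (t)) = r(1, 0, 1) = 4
  k = 0
  k = 0
  (m (k) (k)) = m(0, 0) = 0
  (r (t) (r (t) (k) (t)) (m (k) (k))) = r(1, 4, 0) = 4
  k = 0
  k = 0
  (m (k) (k)) = m(0, 0) = 0
  t = 1
  k = 0
  t = 1
  (r (t) (k) (t)) = r(1, 0, 1) = 4
  k = 0
  k = 0
  (m (k) (k)) = m(0, 0) = 0
  (r (m (k) (k)) (r (t) (k) (t)) (m (k) (k))) = r(0, 4, 0) = 1
  (m (r (t) (r (t) (k) (t)) (m (k) (k))) (r (m (k) (k)) (r (t) (k) (t)) (m (k) (k)))) = m(4, 1) = 3
  (r (m (r (m (k) (k)) (r (t) (k) (t)) (m (k) (k))) (k)) (k) (m (r (t) (r (t) (k) (t)) (m (k) (k))) (r (m (k) (k)) (r (t) (k) (t)) (m (k) (k))))) = r(3, 0, 3) = 2
  k = 0
  k = 0
  (m (k) (k)) = m(0, 0) = 0
  t = 1
  k = 0
  t = 1
  (r (t) (k) (t)) = r(1, 0, 1) = 4
  t = 1
  (r (m (k) (k)) (r (t) (k) (t)) (t)) = r(0, 4, 1) = 1
  k = 0
  k = 0
  (m (k) (k)) = m(0, 0) = 0
  t = 1
  k = 0
  t = 1
  (r (t) (k) (t)) = r(1, 0, 1) = 4
  k = 0
  k = 0
  (m (k) (k)) = m(0, 0) = 0
  (r (m (k) (k)) (r (t) (k) (t)) (m (k) (k))) = r(0, 4, 0) = 1
  (m (r (m (k) (k)) (r (t) (k) (t)) (t)) (r (m (k) (k)) (r (t) (k) (t)) (m (k) (k)))) = m(1, 1) = 3
  k = 0
  k = 0
  k = 0
  (m (k) (k)) = m(0, 0) = 0
  k = 0
  k = 0
  k = 0
  (m (k) (k)) = m(0, 0) = 0
  (r (m (k) (k)) (k) (m (k) (k))) = r(0, 0, 0) = 4
  k = 0
  k = 0
  (m (k) (k)) = m(0, 0) = 0
  t = 1
  k = 0
  t = 1
  (r (t) (k) (t)) = r(1, 0, 1) = 4
  k = 0
  k = 0
  (m (k) (k)) = m(0, 0) = 0
  (r (m (k) (k)) (r (t) (k) (t)) (m (k) (k))) = r(0, 4, 0) = 1
  (m (r (m (k) (k)) (k) (m (k) (k))) (r (m (k) (k)) (r (t) (k) (t)) (m (k) (k)))) = m(4, 1) = 3
  (r (m (r (m (k) (k)) (r (t) (k) (t)) (t)) (r (m (k) (k)) (r (t) (k) (t)) (m (k) (k)))) (k) (m (r (m (k) (k)) (k) (m (k) (k))) (r (m (k) (k)) (r (t) (k) (t)) (m (k) (k))))) = r(3, 0, 3) = 2
  (m (r (m (r (m (k) (k)) (r (t) (k) (t)) (m (k) (k))) (k)) (k) (m (r (t) (r (t) (k) (t)) (m (k) (k))) (r (m (k) (k)) (r (t) (k) (t)) (m (k) (k))))) (r (m (r (m (k) (k)) (r (t) (k) (t)) (t)) (r (m (k) (k)) (r (t) (k) (t)) (m (k) (k)))) (k) (m (r (m (k) (k)) (k) (m (k) (k))) (r (m (k) (k)) (r (t) (k) (t)) (m (k) (k)))))) = m(2, 2) = 0

value = 0


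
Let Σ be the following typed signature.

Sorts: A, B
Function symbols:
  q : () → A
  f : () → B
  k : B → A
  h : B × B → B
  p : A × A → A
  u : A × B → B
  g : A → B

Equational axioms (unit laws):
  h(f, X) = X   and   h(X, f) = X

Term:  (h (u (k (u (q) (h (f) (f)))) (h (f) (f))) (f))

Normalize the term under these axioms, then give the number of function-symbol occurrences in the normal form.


size = 6

1. (h (u (k (u (q) (h (f) (f)))) (h (f) (f))) (f))  →  (u (k (u (q) (h (f) (f)))) (h (f) (f)))
2. (u (k (u (q) (h (f) (f)))) (h (f) (f)))  →  (u (k (u (q) (f))) (h (f) (f)))
3. (u (k (u (q) (f))) (h (f) (f)))  →  (u (k (u (q) (f))) (f))
normal form: (u (k (u (q) (f))) (f))


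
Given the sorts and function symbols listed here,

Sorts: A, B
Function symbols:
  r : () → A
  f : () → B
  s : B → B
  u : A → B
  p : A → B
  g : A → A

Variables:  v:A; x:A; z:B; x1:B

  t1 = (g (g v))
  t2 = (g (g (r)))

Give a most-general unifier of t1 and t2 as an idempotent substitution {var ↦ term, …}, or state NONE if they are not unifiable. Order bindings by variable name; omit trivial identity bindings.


{v ↦ (r)}


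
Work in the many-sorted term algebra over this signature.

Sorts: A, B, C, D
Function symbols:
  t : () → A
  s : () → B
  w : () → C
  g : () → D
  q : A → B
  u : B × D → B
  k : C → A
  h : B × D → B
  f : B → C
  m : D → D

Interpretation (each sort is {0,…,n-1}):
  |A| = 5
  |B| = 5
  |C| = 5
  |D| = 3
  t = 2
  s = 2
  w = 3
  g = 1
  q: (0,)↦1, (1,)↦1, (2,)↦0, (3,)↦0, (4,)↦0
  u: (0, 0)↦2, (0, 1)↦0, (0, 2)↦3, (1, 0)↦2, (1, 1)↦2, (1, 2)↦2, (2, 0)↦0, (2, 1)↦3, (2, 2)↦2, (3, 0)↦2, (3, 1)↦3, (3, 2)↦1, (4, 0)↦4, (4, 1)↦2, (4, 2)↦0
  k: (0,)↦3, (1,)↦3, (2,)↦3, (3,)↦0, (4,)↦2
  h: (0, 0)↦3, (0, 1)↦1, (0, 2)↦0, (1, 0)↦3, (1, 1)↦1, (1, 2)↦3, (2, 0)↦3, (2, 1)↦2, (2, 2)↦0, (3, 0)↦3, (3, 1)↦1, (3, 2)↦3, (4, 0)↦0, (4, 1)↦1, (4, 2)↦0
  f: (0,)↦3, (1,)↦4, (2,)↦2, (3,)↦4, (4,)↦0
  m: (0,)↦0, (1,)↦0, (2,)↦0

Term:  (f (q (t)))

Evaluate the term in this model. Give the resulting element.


  t = 2
  (q (t)) = q(2,) = 0
  (f (q (t))) = f(0,) = 3

value = 3


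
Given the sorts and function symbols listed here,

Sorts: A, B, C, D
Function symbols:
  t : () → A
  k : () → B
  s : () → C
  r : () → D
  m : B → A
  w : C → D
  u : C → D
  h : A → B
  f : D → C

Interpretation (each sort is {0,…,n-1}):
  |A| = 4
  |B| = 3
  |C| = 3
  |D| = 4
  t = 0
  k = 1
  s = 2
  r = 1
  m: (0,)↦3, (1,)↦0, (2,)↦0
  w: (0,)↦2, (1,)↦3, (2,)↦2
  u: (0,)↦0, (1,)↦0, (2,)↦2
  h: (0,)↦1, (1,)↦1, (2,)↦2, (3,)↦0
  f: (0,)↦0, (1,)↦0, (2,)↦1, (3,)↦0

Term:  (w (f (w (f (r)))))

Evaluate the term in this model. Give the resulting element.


  r = 1
  (f (r)) = f(1,) = 0
  (w (f (r))) = w(0,) = 2
  (f (w (f (r)))) = f(2,) = 1
  (w (f (w (f (r))))) = w(1,) = 3

value = 3


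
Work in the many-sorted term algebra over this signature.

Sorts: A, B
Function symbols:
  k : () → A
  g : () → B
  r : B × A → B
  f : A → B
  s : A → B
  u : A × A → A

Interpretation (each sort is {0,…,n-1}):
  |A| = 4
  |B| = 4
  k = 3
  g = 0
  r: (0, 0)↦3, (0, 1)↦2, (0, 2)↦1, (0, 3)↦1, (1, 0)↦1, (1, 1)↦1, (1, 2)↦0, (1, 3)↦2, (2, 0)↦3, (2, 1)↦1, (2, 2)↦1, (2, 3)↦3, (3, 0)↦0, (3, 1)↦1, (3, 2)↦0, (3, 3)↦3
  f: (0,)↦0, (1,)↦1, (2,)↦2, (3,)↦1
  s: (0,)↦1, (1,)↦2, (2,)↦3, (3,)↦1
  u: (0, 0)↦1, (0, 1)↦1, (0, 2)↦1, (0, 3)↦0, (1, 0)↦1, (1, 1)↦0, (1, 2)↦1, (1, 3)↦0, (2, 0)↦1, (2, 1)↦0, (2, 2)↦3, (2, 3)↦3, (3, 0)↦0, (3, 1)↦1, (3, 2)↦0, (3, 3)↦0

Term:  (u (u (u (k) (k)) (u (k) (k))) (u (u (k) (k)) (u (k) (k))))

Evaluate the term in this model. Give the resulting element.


  k = 3
  k = 3
  (u (k) (k)) = u(3, 3) = 0
  k = 3
  k = 3
  (u (k) (k)) = u(3, 3) = 0
  (u (u (k) (k)) (u (k) (k))) = u(0, 0) = 1
  k = 3
  k = 3
  (u (k) (k)) = u(3, 3) = 0
  k = 3
  k = 3
  (u (k) (k)) = u(3, 3) = 0
  (u (u (k) (k)) (u (k) (k))) = u(0, 0) = 1
  (u (u (u (k) (k)) (u (k) (k))) (u (u (k) (k)) (u (k) (k)))) = u(1, 1) = 0

value = 0


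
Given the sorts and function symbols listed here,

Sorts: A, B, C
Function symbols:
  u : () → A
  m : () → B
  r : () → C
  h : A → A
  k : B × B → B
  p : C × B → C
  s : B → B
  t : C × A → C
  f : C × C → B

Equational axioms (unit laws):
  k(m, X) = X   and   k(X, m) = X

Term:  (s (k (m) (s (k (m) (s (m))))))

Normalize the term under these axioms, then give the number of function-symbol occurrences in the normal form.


1. (s (k (m) (s (k (m) (s (m))))))  →  (s (s (k (m) (s (m)))))
2. (s (s (k (m) (s (m)))))  →  (s (s (s (m))))
normal form: (s (s (s (m))))

size = 4


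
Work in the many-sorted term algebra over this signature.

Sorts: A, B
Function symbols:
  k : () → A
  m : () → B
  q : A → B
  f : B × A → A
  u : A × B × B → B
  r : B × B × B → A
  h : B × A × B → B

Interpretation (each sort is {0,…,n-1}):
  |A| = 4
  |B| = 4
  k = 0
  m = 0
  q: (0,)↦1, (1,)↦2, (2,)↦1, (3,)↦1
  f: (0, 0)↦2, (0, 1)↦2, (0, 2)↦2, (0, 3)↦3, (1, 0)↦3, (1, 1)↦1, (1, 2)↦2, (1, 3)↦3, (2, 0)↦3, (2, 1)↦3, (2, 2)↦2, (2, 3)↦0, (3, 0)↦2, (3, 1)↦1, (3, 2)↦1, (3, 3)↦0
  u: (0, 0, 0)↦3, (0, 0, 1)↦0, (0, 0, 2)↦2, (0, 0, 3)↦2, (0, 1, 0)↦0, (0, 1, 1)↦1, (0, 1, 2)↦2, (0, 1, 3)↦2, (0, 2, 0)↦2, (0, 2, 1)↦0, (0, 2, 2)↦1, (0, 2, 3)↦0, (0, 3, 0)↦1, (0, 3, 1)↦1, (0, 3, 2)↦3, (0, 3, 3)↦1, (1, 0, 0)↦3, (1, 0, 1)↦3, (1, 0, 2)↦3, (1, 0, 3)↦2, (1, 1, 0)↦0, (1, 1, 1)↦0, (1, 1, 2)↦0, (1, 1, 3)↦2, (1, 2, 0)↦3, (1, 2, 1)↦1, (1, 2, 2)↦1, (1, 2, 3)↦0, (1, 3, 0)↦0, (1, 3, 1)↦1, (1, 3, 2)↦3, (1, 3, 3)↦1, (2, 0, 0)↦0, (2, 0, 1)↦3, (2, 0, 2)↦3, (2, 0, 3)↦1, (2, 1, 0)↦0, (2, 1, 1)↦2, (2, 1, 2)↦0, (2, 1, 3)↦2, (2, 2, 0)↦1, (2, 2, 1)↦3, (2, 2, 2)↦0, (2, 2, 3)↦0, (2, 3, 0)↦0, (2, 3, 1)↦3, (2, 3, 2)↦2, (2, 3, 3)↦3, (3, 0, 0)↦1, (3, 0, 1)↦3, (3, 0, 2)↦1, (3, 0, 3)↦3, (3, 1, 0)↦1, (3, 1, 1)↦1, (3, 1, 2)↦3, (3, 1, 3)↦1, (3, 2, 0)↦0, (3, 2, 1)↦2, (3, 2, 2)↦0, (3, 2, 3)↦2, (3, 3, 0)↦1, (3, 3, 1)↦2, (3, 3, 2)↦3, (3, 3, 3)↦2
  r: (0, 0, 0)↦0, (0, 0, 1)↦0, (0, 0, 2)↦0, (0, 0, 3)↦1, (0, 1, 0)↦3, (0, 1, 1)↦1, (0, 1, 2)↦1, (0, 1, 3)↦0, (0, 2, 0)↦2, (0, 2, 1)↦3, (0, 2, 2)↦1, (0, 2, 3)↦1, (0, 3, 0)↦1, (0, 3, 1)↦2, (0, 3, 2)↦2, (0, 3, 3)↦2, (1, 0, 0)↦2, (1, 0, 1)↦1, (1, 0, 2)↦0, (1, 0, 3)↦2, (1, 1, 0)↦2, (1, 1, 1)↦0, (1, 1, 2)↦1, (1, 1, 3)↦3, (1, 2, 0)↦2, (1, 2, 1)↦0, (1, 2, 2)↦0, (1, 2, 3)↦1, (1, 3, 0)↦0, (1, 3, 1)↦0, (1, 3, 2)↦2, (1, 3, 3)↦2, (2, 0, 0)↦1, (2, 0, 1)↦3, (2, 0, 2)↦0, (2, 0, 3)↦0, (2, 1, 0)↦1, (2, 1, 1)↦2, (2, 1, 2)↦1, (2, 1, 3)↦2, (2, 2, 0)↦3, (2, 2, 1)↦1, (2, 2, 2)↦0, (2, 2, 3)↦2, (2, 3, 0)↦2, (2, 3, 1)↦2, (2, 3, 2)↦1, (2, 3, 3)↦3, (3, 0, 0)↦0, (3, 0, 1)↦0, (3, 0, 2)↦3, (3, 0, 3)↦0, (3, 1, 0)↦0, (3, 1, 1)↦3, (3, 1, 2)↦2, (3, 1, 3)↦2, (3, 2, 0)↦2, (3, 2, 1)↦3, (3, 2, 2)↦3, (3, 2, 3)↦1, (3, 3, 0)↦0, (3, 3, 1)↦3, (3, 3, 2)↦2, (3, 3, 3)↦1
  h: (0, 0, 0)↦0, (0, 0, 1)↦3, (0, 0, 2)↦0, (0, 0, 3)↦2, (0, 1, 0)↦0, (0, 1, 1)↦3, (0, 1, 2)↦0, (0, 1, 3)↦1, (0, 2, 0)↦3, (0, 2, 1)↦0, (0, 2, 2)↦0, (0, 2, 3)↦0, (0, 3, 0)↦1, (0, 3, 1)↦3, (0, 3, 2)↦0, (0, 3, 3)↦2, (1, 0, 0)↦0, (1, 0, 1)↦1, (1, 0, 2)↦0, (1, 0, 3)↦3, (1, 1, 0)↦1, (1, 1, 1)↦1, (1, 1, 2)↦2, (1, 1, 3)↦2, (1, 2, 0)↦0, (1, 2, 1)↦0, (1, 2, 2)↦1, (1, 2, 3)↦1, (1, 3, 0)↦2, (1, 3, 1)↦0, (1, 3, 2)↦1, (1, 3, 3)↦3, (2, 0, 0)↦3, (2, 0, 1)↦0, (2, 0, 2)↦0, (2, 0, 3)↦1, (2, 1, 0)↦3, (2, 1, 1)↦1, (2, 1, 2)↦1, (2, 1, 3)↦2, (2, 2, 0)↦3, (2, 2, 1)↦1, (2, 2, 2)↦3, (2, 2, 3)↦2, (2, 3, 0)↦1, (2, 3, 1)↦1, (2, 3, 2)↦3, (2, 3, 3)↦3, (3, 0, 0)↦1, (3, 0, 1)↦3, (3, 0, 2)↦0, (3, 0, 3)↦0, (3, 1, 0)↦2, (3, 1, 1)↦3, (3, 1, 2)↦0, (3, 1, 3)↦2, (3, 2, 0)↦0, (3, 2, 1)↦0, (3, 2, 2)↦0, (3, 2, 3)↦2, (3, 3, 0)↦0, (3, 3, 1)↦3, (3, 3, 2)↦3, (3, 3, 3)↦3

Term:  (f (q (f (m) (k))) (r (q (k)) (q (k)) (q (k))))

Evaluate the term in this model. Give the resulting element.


  m = 0
  k = 0
  (f (m) (k)) = f(0, 0) = 2
  (q (f (m) (k))) = q(2,) = 1
  k = 0
  (q (k)) = q(0,) = 1
  k = 0
  (q (k)) = q(0,) = 1
  k = 0
  (q (k)) = q(0,) = 1
  (r (q (k)) (q (k)) (q (k))) = r(1, 1, 1) = 0
  (f (q (f (m) (k))) (r (q (k)) (q (k)) (q (k)))) = f(1, 0) = 3

value = 3


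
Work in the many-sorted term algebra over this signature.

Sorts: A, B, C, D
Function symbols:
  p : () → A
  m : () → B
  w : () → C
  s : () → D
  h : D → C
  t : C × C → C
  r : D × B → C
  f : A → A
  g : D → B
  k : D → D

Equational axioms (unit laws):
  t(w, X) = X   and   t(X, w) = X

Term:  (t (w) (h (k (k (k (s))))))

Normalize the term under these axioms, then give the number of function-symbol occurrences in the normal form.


1. (t (w) (h (k (k (k (s))))))  →  (h (k (k (k (s)))))
normal form: (h (k (k (k (s)))))

size = 5


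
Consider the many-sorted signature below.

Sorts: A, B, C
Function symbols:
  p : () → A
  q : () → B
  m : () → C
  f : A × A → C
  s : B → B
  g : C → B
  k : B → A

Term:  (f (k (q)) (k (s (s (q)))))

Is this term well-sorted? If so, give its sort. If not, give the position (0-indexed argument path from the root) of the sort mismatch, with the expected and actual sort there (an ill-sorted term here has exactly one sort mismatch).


well-sorted; sort = C

    (q) : B
  (k (q)) : A
        (q) : B
      (s (q)) : B
    (s (s (q))) : B
  (k (s (s (q)))) : A
(f (k (q)) (k (s (s (q))))) : C


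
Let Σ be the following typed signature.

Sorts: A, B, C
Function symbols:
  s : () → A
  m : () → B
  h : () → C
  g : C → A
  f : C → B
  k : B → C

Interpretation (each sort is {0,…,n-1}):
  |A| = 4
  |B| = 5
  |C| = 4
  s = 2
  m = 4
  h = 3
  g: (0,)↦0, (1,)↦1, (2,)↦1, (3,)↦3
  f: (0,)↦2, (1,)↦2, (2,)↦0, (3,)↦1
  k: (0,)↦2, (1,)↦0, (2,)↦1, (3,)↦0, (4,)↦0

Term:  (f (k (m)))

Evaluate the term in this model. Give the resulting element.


value = 2

  m = 4
  (k (m)) = k(4,) = 0
  (f (k (m))) = f(0,) = 2


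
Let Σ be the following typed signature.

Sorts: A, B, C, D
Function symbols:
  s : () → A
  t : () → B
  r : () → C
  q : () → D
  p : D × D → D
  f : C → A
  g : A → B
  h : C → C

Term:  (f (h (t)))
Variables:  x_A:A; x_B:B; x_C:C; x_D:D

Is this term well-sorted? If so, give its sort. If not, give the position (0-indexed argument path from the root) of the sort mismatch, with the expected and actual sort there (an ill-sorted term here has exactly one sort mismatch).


ill-sorted at position [0, 0]: expected C, got B

    (t) : B
  (h (t)) : ✗ arg 0 at [0, 0] has sort B, expected C


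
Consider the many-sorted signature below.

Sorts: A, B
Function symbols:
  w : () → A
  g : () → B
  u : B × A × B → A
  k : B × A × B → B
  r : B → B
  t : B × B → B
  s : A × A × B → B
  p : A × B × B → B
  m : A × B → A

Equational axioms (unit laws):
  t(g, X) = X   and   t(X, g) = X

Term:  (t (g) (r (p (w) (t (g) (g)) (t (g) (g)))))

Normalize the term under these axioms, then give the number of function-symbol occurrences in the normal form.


size = 5

1. (t (g) (r (p (w) (t (g) (g)) (t (g) (g)))))  →  (r (p (w) (t (g) (g)) (t (g) (g))))
2. (r (p (w) (t (g) (g)) (t (g) (g))))  →  (r (p (w) (g) (t (g) (g))))
3. (r (p (w) (g) (t (g) (g))))  →  (r (p (w) (g) (g)))
normal form: (r (p (w) (g) (g)))


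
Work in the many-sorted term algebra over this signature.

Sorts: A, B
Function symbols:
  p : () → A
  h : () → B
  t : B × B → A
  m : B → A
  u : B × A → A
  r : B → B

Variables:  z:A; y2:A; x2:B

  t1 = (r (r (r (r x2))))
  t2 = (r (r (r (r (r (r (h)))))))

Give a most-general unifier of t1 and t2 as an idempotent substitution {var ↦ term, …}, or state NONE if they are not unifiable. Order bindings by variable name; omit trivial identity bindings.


{x2 ↦ (r (r (h)))}


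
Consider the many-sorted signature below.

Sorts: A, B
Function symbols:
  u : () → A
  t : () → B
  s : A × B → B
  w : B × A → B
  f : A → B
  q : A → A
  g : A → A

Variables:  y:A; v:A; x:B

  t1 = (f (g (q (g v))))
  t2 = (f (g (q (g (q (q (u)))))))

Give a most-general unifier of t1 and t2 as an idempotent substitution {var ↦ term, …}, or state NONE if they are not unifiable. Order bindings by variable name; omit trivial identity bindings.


{v ↦ (q (q (u)))}


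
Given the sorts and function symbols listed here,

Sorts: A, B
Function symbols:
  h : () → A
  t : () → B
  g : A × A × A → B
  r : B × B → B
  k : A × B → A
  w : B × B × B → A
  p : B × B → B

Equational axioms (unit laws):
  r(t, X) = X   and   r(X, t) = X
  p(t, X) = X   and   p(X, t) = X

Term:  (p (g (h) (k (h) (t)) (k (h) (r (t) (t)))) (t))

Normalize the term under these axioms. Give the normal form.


normal form = (g (h) (k (h) (t)) (k (h) (t)))

1. (p (g (h) (k (h) (t)) (k (h) (r (t) (t)))) (t))  →  (g (h) (k (h) (t)) (k (h) (r (t) (t))))
2. (g (h) (k (h) (t)) (k (h) (r (t) (t))))  →  (g (h) (k (h) (t)) (k (h) (t)))


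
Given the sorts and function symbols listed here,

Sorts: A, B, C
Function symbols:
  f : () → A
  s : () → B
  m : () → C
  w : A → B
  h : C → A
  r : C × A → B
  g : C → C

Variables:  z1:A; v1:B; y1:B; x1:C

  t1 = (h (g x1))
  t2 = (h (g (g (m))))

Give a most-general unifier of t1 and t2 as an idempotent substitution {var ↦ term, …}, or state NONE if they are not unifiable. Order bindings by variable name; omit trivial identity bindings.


{x1 ↦ (g (m))}


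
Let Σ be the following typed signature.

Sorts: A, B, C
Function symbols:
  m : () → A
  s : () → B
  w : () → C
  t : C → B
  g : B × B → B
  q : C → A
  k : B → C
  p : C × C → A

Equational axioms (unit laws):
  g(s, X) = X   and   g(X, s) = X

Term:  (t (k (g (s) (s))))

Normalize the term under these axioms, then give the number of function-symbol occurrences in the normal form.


size = 3

1. (t (k (g (s) (s))))  →  (t (k (s)))
normal form: (t (k (s)))


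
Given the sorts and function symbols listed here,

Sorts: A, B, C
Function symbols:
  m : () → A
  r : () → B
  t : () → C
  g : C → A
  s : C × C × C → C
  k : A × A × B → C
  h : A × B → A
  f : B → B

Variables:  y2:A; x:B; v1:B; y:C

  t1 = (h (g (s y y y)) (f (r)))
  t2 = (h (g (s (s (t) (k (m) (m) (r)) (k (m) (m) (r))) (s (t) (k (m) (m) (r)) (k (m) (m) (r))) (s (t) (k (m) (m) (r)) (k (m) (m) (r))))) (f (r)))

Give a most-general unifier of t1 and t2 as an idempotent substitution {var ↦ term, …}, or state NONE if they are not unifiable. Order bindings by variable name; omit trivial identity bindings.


{y ↦ (s (t) (k (m) (m) (r)) (k (m) (m) (r)))}


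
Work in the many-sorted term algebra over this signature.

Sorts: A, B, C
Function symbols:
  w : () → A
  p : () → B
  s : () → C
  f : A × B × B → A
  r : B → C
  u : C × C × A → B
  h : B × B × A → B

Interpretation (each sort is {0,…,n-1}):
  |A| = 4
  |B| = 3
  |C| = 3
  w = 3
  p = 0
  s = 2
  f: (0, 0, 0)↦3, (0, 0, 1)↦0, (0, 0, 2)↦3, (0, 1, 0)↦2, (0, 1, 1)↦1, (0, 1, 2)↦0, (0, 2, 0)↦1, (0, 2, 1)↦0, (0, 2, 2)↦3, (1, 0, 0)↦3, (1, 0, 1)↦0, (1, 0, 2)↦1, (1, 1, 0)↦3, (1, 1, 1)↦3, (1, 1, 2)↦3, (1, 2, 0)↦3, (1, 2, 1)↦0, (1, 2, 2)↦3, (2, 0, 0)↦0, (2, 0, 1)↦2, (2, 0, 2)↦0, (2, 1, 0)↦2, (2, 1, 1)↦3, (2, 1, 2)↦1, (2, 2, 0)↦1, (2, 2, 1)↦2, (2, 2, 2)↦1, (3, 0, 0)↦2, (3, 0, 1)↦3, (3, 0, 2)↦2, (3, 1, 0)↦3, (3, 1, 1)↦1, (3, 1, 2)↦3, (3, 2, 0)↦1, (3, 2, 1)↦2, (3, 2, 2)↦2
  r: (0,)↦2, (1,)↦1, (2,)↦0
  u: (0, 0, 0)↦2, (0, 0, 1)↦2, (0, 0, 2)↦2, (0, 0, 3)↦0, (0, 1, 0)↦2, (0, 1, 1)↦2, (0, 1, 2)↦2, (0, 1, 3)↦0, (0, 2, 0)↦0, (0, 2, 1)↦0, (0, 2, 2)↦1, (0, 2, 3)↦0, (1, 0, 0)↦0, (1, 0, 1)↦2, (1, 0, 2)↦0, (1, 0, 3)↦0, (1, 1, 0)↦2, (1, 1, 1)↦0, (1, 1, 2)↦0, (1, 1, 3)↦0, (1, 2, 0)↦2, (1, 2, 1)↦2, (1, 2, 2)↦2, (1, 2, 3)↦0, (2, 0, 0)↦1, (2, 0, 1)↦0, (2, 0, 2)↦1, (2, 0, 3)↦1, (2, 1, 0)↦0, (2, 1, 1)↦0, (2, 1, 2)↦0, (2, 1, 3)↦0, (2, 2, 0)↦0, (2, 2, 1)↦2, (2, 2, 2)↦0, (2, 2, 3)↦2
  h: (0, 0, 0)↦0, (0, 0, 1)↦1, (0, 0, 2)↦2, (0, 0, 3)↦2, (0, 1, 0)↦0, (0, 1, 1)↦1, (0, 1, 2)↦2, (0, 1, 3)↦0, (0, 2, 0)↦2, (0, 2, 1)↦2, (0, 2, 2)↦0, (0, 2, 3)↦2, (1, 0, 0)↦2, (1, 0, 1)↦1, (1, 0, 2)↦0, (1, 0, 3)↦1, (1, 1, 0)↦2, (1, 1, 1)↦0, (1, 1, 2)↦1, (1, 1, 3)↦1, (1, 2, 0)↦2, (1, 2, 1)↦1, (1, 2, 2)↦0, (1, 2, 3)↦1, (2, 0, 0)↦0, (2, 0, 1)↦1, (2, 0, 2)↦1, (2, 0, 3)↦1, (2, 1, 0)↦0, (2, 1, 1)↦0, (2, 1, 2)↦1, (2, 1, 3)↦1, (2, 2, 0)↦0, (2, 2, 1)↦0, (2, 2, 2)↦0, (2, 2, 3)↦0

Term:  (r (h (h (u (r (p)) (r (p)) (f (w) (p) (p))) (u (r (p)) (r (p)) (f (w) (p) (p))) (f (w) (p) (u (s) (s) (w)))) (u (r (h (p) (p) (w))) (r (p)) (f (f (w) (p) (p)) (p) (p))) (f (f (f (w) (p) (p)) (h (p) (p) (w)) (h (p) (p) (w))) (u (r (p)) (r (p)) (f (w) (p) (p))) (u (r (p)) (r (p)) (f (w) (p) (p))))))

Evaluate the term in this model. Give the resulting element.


value = 1

  p = 0
  (r (p)) = r(0,) = 2
  p = 0
  (r (p)) = r(0,) = 2
  w = 3
  p = 0
  p = 0
  (f (w) (p) (p)) = f(3, 0, 0) = 2
  (u (r (p)) (r (p)) (f (w) (p) (p))) = u(2, 2, 2) = 0
  p = 0
  (r (p)) = r(0,) = 2
  p = 0
  (r (p)) = r(0,) = 2
  w = 3
  p = 0
  p = 0
  (f (w) (p) (p)) = f(3, 0, 0) = 2
  (u (r (p)) (r (p)) (f (w) (p) (p))) = u(2, 2, 2) = 0
  w = 3
  p = 0
  s = 2
  s = 2
  w = 3
  (u (s) (s) (w)) = u(2, 2, 3) = 2
  (f (w) (p) (u (s) (s) (w))) = f(3, 0, 2) = 2
  (h (u (r (p)) (r (p)) (f (w) (p) (p))) (u (r (p)) (r (p)) (f (w) (p) (p))) (f (w) (p) (u (s) (s) (w)))) = h(0, 0, 2) = 2
  p = 0
  p = 0
  w = 3
  (h (p) (p) (w)) = h(0, 0, 3) = 2
  (r (h (p) (p) (w))) = r(2,) = 0
  p = 0
  (r (p)) = r(0,) = 2
  w = 3
  p = 0
  p = 0
  (f (w) (p) (p)) = f(3, 0, 0) = 2
  p = 0
  p = 0
  (f (f (w) (p) (p)) (p) (p)) = f(2, 0, 0) = 0
  (u (r (h (p) (p) (w))) (r (p)) (f (f (w) (p) (p)) (p) (p))) = u(0, 2, 0) = 0
  w = 3
  p = 0
  p = 0
  (f (w) (p) (p)) = f(3, 0, 0) = 2
  p = 0
  p = 0
  w = 3
  (h (p) (p) (w)) = h(0, 0, 3) = 2
  p = 0
  p = 0
  w = 3
  (h (p) (p) (w)) = h(0, 0, 3) = 2
  (f (f (w) (p) (p)) (h (p) (p) (w)) (h (p) (p) (w))) = f(2, 2, 2) = 1
  p = 0
  (r (p)) = r(0,) = 2
  p = 0
  (r (p)) = r(0,) = 2
  w = 3
  p = 0
  p = 0
  (f (w) (p) (p)) = f(3, 0, 0) = 2
  (u (r (p)) (r (p)) (f (w) (p) (p))) = u(2, 2, 2) = 0
  p = 0
  (r (p)) = r(0,) = 2
  p = 0
  (r (p)) = r(0,) = 2
  w = 3
  p = 0
  p = 0
  (f (w) (p) (p)) = f(3, 0, 0) = 2
  (u (r (p)) (r (p)) (f (w) (p) (p))) = u(2, 2, 2) = 0
  (f (f (f (w) (p) (p)) (h (p) (p) (w)) (h (p) (p) (w))) (u (r (p)) (r (p)) (f (w) (p) (p))) (u (r (p)) (r (p)) (f (w) (p) (p)))) = f(1, 0, 0) = 3
  (h (h (u (r (p)) (r (p)) (f (w) (p) (p))) (u (r (p)) (r (p)) (f (w) (p) (p))) (f (w) (p) (u (s) (s) (w)))) (u (r (h (p) (p) (w))) (r (p)) (f (f (w) (p) (p)) (p) (p))) (f (f (f (w) (p) (p)) (h (p) (p) (w)) (h (p) (p) (w))) (u (r (p)) (r (p)) (f (w) (p) (p))) (u (r (p)) (r (p)) (f (w) (p) (p))))) = h(2, 0, 3) = 1
  (r (h (h (u (r (p)) (r (p)) (f (w) (p) (p))) (u (r (p)) (r (p)) (f (w) (p) (p))) (f (w) (p) (u (s) (s) (w)))) (u (r (h (p) (p) (w))) (r (p)) (f (f (w) (p) (p)) (p) (p))) (f (f (f (w) (p) (p)) (h (p) (p) (w)) (h (p) (p) (w))) (u (r (p)) (r (p)) (f (w) (p) (p))) (u (r (p)) (r (p)) (f (w) (p) (p)))))) = r(1,) = 1


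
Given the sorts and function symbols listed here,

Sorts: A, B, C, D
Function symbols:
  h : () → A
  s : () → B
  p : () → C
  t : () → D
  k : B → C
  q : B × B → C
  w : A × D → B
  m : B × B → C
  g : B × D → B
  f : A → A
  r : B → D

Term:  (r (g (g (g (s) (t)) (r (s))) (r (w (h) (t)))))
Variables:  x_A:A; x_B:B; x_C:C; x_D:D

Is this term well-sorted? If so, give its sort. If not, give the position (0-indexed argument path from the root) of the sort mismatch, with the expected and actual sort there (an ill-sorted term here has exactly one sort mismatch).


        (s) : B
        (t) : D
      (g (s) (t)) : B
        (s) : B
      (r (s)) : D
    (g (g (s) (t)) (r (s))) : B
        (h) : A
        (t) : D
      (w (h) (t)) : B
    (r (w (h) (t))) : D
  (g (g (g (s) (t)) (r (s))) (r (w (h) (t)))) : B
(r (g (g (g (s) (t)) (r (s))) (r (w (h) (t))))) : D

well-sorted; sort = D


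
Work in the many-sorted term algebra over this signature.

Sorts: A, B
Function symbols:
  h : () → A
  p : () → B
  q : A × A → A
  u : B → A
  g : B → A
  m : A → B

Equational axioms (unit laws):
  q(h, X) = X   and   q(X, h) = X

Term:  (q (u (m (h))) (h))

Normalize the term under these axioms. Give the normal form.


normal form = (u (m (h)))

1. (q (u (m (h))) (h))  →  (u (m (h)))


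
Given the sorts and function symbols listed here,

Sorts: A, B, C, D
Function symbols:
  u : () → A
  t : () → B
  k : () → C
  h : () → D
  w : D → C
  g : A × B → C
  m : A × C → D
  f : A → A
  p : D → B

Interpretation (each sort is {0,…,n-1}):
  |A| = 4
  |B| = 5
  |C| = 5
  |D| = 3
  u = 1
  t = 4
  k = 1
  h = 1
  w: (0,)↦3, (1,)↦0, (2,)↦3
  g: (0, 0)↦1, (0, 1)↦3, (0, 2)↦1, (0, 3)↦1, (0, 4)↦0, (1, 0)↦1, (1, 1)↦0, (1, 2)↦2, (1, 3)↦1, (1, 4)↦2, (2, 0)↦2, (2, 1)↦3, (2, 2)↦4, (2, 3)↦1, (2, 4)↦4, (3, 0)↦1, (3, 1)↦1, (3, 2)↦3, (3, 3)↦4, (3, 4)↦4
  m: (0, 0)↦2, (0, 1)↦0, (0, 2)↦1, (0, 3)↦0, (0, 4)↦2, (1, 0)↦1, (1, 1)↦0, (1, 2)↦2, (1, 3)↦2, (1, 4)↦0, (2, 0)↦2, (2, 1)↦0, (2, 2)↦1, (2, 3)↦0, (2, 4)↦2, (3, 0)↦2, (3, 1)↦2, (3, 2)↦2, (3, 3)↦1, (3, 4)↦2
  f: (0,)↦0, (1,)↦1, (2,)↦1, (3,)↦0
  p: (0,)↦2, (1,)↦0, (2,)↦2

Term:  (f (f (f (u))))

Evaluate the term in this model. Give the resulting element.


value = 1

  u = 1
  (f (u)) = f(1,) = 1
  (f (f (u))) = f(1,) = 1
  (f (f (f (u)))) = f(1,) = 1


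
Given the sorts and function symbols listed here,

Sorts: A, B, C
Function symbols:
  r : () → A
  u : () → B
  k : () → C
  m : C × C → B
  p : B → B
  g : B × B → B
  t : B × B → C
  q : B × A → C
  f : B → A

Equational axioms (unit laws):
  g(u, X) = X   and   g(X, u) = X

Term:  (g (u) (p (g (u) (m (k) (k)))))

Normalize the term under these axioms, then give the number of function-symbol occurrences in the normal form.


size = 4

1. (g (u) (p (g (u) (m (k) (k)))))  →  (p (g (u) (m (k) (k))))
2. (p (g (u) (m (k) (k))))  →  (p (m (k) (k)))
normal form: (p (m (k) (k)))


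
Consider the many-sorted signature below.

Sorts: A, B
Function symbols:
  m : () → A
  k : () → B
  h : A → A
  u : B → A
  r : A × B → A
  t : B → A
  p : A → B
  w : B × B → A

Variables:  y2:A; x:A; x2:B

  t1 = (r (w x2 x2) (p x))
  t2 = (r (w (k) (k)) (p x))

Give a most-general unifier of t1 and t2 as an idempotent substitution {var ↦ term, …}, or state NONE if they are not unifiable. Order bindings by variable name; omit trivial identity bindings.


{x2 ↦ (k)}


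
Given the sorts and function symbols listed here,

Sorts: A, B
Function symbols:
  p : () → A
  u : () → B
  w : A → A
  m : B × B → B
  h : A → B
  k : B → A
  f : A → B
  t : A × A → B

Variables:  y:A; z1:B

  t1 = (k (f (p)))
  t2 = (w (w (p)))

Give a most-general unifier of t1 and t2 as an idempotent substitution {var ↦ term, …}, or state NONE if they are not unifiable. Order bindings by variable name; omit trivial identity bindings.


head clash or occurs-check failure — not unifiable

NONE (not unifiable)


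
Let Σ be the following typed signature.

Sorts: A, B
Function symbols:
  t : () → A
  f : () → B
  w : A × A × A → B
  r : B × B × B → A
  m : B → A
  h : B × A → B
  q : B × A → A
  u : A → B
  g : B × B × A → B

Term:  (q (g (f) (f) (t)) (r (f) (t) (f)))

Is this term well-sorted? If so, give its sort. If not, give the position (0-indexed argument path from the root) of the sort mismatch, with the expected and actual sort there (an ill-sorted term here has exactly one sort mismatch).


    (f) : B
    (f) : B
    (t) : A
  (g (f) (f) (t)) : B
    (f) : B
    (t) : A
    (f) : B
  (r (f) (t) (f)) : ✗ arg 1 at [1, 1] has sort A, expected B

ill-sorted at position [1, 1]: expected B, got A


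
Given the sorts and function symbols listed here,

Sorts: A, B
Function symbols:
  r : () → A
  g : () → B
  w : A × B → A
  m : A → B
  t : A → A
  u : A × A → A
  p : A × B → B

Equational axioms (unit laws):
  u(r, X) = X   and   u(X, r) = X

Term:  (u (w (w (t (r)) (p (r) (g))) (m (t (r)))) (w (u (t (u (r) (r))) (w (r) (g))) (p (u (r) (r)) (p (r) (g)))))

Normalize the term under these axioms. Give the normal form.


normal form = (u (w (w (t (r)) (p (r) (g))) (m (t (r)))) (w (u (t (r)) (w (r) (g))) (p (r) (p (r) (g)))))

1. (u (w (w (t (r)) (p (r) (g))) (m (t (r)))) (w (u (t (u (r) (r))) (w (r) (g))) (p (u (r) (r)) (p (r) (g)))))  →  (u (w (w (t (r)) (p (r) (g))) (m (t (r)))) (w (u (t (r)) (w (r) (g))) (p (u (r) (r)) (p (r) (g)))))
2. (u (w (w (t (r)) (p (r) (g))) (m (t (r)))) (w (u (t (r)) (w (r) (g))) (p (u (r) (r)) (p (r) (g)))))  →  (u (w (w (t (r)) (p (r) (g))) (m (t (r)))) (w (u (t (r)) (w (r) (g))) (p (r) (p (r) (g)))))


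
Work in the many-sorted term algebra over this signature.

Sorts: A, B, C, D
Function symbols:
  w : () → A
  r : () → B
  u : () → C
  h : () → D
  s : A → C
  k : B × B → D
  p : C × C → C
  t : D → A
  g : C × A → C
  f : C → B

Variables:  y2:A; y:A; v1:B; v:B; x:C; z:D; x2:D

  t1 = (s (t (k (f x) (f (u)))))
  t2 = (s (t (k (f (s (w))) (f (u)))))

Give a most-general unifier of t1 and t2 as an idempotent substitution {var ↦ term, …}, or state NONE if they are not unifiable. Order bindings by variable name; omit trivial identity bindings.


{x ↦ (s (w))}


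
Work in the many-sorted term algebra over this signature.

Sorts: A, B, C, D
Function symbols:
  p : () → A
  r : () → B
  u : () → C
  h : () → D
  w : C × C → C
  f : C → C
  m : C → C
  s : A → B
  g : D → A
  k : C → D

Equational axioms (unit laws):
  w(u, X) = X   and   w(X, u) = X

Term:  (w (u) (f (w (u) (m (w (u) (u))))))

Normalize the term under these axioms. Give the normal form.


normal form = (f (m (u)))

1. (w (u) (f (w (u) (m (w (u) (u))))))  →  (f (w (u) (m (w (u) (u)))))
2. (f (w (u) (m (w (u) (u)))))  →  (f (m (w (u) (u))))
3. (f (m (w (u) (u))))  →  (f (m (u)))


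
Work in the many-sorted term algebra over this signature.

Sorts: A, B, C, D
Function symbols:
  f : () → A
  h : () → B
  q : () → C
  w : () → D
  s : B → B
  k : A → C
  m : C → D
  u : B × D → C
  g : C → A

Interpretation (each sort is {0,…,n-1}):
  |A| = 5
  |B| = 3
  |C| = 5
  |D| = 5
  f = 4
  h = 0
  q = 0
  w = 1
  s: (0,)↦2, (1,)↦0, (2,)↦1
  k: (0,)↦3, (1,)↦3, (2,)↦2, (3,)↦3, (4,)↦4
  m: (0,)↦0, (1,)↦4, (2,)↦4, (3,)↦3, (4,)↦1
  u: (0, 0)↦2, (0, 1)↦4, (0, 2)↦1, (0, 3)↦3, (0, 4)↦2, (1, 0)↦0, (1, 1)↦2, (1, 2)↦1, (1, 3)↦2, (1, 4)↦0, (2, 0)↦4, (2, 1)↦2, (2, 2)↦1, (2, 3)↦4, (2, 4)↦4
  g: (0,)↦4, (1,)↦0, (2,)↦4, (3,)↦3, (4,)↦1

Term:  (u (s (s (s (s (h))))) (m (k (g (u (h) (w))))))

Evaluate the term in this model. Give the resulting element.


value = 4

  h = 0
  (s (h)) = s(0,) = 2
  (s (s (h))) = s(2,) = 1
  (s (s (s (h)))) = s(1,) = 0
  (s (s (s (s (h))))) = s(0,) = 2
  h = 0
  w = 1
  (u (h) (w)) = u(0, 1) = 4
  (g (u (h) (w))) = g(4,) = 1
  (k (g (u (h) (w)))) = k(1,) = 3
  (m (k (g (u (h) (w))))) = m(3,) = 3
  (u (s (s (s (s (h))))) (m (k (g (u (h) (w)))))) = u(2, 3) = 4


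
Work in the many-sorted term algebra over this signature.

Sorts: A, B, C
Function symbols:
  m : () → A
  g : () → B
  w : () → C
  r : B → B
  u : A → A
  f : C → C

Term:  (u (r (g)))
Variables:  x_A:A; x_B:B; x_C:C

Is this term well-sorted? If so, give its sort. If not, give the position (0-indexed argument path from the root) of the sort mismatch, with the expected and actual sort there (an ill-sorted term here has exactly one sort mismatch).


    (g) : B
  (r (g)) : B
(u (r (g))) : ✗ arg 0 at [0] has sort B, expected A

ill-sorted at position [0]: expected A, got B


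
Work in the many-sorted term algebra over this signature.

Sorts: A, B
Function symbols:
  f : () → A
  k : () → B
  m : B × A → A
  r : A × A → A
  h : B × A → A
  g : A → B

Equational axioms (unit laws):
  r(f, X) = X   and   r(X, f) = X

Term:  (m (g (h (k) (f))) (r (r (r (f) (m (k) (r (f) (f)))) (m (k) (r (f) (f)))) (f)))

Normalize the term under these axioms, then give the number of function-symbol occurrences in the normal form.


size = 12

1. (m (g (h (k) (f))) (r (r (r (f) (m (k) (r (f) (f)))) (m (k) (r (f) (f)))) (f)))  →  (m (g (h (k) (f))) (r (r (f) (m (k) (r (f) (f)))) (m (k) (r (f) (f)))))
2. (m (g (h (k) (f))) (r (r (f) (m (k) (r (f) (f)))) (m (k) (r (f) (f)))))  →  (m (g (h (k) (f))) (r (m (k) (r (f) (f))) (m (k) (r (f) (f)))))
3. (m (g (h (k) (f))) (r (m (k) (r (f) (f))) (m (k) (r (f) (f)))))  →  (m (g (h (k) (f))) (r (m (k) (f)) (m (k) (r (f) (f)))))
4. (m (g (h (k) (f))) (r (m (k) (f)) (m (k) (r (f) (f)))))  →  (m (g (h (k) (f))) (r (m (k) (f)) (m (k) (f))))
normal form: (m (g (h (k) (f))) (r (m (k) (f)) (m (k) (f))))


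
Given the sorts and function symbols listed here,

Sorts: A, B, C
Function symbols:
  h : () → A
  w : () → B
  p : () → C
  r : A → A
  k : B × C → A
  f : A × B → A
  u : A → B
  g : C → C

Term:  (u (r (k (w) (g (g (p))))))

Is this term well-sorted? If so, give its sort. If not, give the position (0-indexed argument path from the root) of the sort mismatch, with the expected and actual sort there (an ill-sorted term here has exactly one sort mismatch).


well-sorted; sort = B

      (w) : B
          (p) : C
        (g (p)) : C
      (g (g (p))) : C
    (k (w) (g (g (p)))) : A
  (r (k (w) (g (g (p))))) : A
(u (r (k (w) (g (g (p)))))) : B


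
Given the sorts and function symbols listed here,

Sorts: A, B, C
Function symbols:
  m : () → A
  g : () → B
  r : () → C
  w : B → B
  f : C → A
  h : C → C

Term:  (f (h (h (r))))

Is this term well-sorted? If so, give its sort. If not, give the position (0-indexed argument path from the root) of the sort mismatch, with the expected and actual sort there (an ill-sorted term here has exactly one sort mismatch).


well-sorted; sort = A

      (r) : C
    (h (r)) : C
  (h (h (r))) : C
(f (h (h (r)))) : A


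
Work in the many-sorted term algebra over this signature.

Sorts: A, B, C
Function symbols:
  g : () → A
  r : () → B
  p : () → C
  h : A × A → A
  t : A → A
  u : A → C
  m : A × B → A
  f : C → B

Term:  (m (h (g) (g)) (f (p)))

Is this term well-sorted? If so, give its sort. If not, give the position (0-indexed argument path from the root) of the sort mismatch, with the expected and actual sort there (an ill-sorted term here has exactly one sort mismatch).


well-sorted; sort = A

    (g) : A
    (g) : A
  (h (g) (g)) : A
    (p) : C
  (f (p)) : B
(m (h (g) (g)) (f (p))) : A


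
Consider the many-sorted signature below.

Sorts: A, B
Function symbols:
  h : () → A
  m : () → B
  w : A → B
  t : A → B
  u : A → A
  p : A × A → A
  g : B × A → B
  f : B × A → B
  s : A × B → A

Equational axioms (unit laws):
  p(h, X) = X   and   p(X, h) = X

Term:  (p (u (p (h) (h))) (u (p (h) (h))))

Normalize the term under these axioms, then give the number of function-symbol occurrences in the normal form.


size = 5

1. (p (u (p (h) (h))) (u (p (h) (h))))  →  (p (u (h)) (u (p (h) (h))))
2. (p (u (h)) (u (p (h) (h))))  →  (p (u (h)) (u (h)))
normal form: (p (u (h)) (u (h)))


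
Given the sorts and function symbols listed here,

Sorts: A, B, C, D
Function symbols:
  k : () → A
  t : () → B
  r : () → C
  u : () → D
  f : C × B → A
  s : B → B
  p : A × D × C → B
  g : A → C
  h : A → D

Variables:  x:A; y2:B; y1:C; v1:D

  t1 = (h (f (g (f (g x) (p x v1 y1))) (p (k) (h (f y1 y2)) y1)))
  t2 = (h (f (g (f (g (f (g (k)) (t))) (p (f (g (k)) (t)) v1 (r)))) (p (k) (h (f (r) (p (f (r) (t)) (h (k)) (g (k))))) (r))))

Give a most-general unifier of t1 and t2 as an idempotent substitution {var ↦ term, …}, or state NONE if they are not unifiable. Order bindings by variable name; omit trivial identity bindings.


{x ↦ (f (g (k)) (t)), y1 ↦ (r), y2 ↦ (p (f (r) (t)) (h (k)) (g (k)))}


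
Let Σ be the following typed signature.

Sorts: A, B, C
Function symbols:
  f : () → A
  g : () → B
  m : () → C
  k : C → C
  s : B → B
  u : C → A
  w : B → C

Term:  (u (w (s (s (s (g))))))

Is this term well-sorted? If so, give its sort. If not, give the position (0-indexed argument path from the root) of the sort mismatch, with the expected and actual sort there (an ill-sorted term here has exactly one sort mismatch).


well-sorted; sort = A

          (g) : B
        (s (g)) : B
      (s (s (g))) : B
    (s (s (s (g)))) : B
  (w (s (s (s (g))))) : C
(u (w (s (s (s (g)))))) : A
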